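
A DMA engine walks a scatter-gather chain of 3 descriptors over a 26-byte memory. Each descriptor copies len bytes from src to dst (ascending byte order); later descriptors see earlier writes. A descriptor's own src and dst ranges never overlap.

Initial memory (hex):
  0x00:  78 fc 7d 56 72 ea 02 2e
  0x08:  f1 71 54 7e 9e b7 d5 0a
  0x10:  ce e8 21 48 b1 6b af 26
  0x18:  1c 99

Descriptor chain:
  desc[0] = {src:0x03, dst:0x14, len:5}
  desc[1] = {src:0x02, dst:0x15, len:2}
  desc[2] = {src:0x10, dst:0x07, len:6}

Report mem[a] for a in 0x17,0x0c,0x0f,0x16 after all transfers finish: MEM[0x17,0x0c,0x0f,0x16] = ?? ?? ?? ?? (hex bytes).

  after D0: wrote 5B at 0x14 = 5672ea022e
  after D1: wrote 2B at 0x15 = 7d56
  after D2: wrote 6B at 0x07 = cee82148567d
query mem[0x17]=0x02, mem[0x0c]=0x7d, mem[0x0f]=0x0a, mem[0x16]=0x56

MEM[0x17,0x0c,0x0f,0x16] = 02 7d 0a 56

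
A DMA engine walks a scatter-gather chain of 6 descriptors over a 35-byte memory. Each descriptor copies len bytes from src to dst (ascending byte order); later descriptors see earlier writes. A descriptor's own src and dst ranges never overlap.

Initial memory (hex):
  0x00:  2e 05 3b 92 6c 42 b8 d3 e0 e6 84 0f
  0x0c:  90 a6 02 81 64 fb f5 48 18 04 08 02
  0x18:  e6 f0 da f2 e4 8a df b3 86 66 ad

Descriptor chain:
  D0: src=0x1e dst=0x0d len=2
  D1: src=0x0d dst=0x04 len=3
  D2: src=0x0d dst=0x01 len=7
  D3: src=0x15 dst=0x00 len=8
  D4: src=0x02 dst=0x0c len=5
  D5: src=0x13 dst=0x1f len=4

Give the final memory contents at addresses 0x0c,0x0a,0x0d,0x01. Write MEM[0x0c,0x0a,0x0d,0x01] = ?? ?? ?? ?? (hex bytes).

#0 dst[0x0d+2] := {0xdf,0xb3}
#1 dst[0x04+3] := {0xdf,0xb3,0x81}
#2 dst[0x01+7] := {0xdf,0xb3,0x81,0x64,0xfb,0xf5,0x48}
#3 dst[0x00+8] := {0x04,0x08,0x02,0xe6,0xf0,0xda,0xf2,0xe4}
#4 dst[0x0c+5] := {0x02,0xe6,0xf0,0xda,0xf2}
#5 dst[0x1f+4] := {0x48,0x18,0x04,0x08}
query mem[0x0c]=0x02, mem[0x0a]=0x84, mem[0x0d]=0xe6, mem[0x01]=0x08

MEM[0x0c,0x0a,0x0d,0x01] = 02 84 e6 08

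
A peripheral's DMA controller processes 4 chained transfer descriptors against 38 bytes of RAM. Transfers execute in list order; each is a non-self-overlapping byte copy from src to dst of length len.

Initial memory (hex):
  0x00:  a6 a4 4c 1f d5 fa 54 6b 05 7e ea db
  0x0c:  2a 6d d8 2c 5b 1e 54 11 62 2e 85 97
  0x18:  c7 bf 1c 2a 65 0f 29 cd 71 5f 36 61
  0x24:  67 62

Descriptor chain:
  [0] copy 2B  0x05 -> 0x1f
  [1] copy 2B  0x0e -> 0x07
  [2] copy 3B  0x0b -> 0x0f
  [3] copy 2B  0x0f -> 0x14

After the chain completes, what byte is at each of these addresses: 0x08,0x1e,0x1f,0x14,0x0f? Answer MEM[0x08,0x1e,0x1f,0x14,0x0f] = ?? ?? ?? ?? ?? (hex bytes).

#0 dst[0x1f+2] := {0xfa,0x54}
#1 dst[0x07+2] := {0xd8,0x2c}
#2 dst[0x0f+3] := {0xdb,0x2a,0x6d}
#3 dst[0x14+2] := {0xdb,0x2a}
query mem[0x08]=0x2c, mem[0x1e]=0x29, mem[0x1f]=0xfa, mem[0x14]=0xdb, mem[0x0f]=0xdb

MEM[0x08,0x1e,0x1f,0x14,0x0f] = 2c 29 fa db db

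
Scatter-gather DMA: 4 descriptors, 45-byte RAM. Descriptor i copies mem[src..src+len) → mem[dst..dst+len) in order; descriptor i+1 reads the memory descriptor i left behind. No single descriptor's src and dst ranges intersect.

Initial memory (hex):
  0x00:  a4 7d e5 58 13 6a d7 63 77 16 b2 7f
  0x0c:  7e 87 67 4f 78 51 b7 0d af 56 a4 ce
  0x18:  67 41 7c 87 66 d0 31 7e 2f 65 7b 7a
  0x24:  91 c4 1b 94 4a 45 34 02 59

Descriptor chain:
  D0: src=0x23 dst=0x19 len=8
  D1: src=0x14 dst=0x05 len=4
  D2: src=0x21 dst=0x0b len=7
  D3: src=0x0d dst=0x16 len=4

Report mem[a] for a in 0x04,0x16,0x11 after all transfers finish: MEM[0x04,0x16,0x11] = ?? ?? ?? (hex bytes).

MEM[0x04,0x16,0x11] = 13 7a 94

D0: mem[0x19..0x20] <- [7a 91 c4 1b 94 4a 45 34]
D1: mem[0x05..0x08] <- [af 56 a4 ce]
D2: mem[0x0b..0x11] <- [65 7b 7a 91 c4 1b 94]
D3: mem[0x16..0x19] <- [7a 91 c4 1b]
query mem[0x04]=0x13, mem[0x16]=0x7a, mem[0x11]=0x94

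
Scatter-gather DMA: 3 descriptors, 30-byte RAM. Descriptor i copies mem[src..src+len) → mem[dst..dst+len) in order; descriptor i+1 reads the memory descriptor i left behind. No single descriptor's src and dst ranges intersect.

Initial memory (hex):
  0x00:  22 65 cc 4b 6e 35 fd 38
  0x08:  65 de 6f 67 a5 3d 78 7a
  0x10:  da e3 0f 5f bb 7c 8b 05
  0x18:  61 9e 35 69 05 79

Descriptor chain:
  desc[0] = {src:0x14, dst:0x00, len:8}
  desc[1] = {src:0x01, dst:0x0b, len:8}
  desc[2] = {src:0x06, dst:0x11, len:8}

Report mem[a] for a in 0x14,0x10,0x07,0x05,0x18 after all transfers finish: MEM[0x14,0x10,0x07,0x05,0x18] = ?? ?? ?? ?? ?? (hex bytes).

D0: mem[0x00..0x07] <- [bb 7c 8b 05 61 9e 35 69]
D1: mem[0x0b..0x12] <- [7c 8b 05 61 9e 35 69 65]
D2: mem[0x11..0x18] <- [35 69 65 de 6f 7c 8b 05]
query mem[0x14]=0xde, mem[0x10]=0x35, mem[0x07]=0x69, mem[0x05]=0x9e, mem[0x18]=0x05

MEM[0x14,0x10,0x07,0x05,0x18] = de 35 69 9e 05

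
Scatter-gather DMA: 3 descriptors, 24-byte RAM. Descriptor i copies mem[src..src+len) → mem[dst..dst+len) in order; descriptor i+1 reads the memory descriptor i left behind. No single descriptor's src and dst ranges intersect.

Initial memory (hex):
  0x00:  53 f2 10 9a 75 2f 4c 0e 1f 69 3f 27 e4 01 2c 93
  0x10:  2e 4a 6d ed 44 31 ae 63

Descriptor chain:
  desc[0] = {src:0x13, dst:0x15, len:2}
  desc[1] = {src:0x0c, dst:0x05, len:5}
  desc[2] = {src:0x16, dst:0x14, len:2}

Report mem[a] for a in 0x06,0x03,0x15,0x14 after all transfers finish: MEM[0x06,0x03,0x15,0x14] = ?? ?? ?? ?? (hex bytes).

MEM[0x06,0x03,0x15,0x14] = 01 9a 63 44

D0: mem[0x15..0x16] <- [ed 44]
D1: mem[0x05..0x09] <- [e4 01 2c 93 2e]
D2: mem[0x14..0x15] <- [44 63]
query mem[0x06]=0x01, mem[0x03]=0x9a, mem[0x15]=0x63, mem[0x14]=0x44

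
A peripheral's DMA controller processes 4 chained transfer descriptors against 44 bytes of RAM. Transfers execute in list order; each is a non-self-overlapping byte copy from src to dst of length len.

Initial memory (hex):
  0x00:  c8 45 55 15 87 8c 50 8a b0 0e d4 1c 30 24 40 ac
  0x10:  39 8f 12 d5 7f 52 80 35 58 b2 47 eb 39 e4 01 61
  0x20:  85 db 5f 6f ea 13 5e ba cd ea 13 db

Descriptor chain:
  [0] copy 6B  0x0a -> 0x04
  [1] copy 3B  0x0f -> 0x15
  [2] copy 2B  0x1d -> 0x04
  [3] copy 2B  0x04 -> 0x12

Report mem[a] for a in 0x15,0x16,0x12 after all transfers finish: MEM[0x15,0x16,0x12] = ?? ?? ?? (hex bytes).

D0: mem[0x04..0x09] <- [d4 1c 30 24 40 ac]
D1: mem[0x15..0x17] <- [ac 39 8f]
D2: mem[0x04..0x05] <- [e4 01]
D3: mem[0x12..0x13] <- [e4 01]
query mem[0x15]=0xac, mem[0x16]=0x39, mem[0x12]=0xe4

MEM[0x15,0x16,0x12] = ac 39 e4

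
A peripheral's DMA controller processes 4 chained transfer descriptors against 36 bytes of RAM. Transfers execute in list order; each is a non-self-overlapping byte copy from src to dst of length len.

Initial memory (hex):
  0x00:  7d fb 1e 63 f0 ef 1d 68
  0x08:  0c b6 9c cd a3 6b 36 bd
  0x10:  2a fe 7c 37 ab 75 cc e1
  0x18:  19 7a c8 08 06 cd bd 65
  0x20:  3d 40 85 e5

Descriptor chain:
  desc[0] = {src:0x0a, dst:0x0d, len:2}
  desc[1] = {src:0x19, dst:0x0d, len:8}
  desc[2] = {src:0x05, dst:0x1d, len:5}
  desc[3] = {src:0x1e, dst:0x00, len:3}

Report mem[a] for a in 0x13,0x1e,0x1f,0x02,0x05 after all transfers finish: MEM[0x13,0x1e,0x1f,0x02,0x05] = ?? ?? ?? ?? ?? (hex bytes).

MEM[0x13,0x1e,0x1f,0x02,0x05] = 65 1d 68 0c ef

  after D0: wrote 2B at 0x0d = 9ccd
  after D1: wrote 8B at 0x0d = 7ac80806cdbd653d
  after D2: wrote 5B at 0x1d = ef1d680cb6
  after D3: wrote 3B at 0x00 = 1d680c
query mem[0x13]=0x65, mem[0x1e]=0x1d, mem[0x1f]=0x68, mem[0x02]=0x0c, mem[0x05]=0xef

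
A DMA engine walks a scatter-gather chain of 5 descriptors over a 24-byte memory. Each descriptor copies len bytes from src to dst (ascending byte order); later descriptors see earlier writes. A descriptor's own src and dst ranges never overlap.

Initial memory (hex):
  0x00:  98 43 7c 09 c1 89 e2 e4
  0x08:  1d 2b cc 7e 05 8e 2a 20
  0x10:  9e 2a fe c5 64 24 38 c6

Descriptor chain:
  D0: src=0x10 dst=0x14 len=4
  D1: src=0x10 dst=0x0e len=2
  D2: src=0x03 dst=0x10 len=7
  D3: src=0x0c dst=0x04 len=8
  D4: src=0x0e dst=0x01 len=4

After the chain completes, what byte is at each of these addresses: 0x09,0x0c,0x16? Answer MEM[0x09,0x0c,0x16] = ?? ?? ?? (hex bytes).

MEM[0x09,0x0c,0x16] = c1 05 2b

[0] 0x10->0x14 len=4 : 9e 2a fe c5
[1] 0x10->0x0e len=2 : 9e 2a
[2] 0x03->0x10 len=7 : 09 c1 89 e2 e4 1d 2b
[3] 0x0c->0x04 len=8 : 05 8e 9e 2a 09 c1 89 e2
[4] 0x0e->0x01 len=4 : 9e 2a 09 c1
query mem[0x09]=0xc1, mem[0x0c]=0x05, mem[0x16]=0x2b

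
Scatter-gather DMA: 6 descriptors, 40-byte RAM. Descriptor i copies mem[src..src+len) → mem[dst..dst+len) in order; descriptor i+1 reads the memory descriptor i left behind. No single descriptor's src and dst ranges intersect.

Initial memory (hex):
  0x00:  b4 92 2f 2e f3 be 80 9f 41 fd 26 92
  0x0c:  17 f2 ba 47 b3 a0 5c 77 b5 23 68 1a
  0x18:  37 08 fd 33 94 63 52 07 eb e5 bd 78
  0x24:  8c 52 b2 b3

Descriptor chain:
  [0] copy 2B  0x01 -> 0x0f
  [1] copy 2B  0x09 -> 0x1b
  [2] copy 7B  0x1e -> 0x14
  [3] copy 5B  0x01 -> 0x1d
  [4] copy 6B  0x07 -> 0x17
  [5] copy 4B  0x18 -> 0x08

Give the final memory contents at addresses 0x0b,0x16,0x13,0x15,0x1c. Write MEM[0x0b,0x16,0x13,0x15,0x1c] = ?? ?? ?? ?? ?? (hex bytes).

MEM[0x0b,0x16,0x13,0x15,0x1c] = 92 eb 77 07 17

#0 dst[0x0f+2] := {0x92,0x2f}
#1 dst[0x1b+2] := {0xfd,0x26}
#2 dst[0x14+7] := {0x52,0x07,0xeb,0xe5,0xbd,0x78,0x8c}
#3 dst[0x1d+5] := {0x92,0x2f,0x2e,0xf3,0xbe}
#4 dst[0x17+6] := {0x9f,0x41,0xfd,0x26,0x92,0x17}
#5 dst[0x08+4] := {0x41,0xfd,0x26,0x92}
query mem[0x0b]=0x92, mem[0x16]=0xeb, mem[0x13]=0x77, mem[0x15]=0x07, mem[0x1c]=0x17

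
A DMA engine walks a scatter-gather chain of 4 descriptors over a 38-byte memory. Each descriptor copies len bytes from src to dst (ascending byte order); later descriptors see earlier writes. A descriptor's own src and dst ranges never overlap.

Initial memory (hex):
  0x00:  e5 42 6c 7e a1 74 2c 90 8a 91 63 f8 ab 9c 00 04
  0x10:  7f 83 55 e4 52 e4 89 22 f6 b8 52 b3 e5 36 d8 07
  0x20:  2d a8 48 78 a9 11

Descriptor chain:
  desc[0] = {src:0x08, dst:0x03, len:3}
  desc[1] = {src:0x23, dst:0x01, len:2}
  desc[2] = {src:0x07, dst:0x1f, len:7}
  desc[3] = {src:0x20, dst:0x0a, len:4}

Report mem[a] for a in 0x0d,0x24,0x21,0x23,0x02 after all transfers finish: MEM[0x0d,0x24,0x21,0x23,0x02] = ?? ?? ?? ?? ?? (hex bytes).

MEM[0x0d,0x24,0x21,0x23,0x02] = f8 ab 91 f8 a9

D0: mem[0x03..0x05] <- [8a 91 63]
D1: mem[0x01..0x02] <- [78 a9]
D2: mem[0x1f..0x25] <- [90 8a 91 63 f8 ab 9c]
D3: mem[0x0a..0x0d] <- [8a 91 63 f8]
query mem[0x0d]=0xf8, mem[0x24]=0xab, mem[0x21]=0x91, mem[0x23]=0xf8, mem[0x02]=0xa9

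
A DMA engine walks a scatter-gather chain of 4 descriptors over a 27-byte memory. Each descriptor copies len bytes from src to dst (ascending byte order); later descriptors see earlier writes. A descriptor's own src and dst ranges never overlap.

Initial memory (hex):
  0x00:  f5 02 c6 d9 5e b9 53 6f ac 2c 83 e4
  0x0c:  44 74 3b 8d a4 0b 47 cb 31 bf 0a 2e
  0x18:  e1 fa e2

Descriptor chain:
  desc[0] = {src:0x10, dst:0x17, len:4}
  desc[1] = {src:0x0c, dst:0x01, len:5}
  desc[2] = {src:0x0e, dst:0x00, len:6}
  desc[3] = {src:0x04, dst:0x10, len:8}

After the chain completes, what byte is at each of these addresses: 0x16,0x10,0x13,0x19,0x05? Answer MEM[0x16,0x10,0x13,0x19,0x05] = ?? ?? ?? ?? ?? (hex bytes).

MEM[0x16,0x10,0x13,0x19,0x05] = 83 47 6f 47 cb

[0] 0x10->0x17 len=4 : a4 0b 47 cb
[1] 0x0c->0x01 len=5 : 44 74 3b 8d a4
[2] 0x0e->0x00 len=6 : 3b 8d a4 0b 47 cb
[3] 0x04->0x10 len=8 : 47 cb 53 6f ac 2c 83 e4
query mem[0x16]=0x83, mem[0x10]=0x47, mem[0x13]=0x6f, mem[0x19]=0x47, mem[0x05]=0xcb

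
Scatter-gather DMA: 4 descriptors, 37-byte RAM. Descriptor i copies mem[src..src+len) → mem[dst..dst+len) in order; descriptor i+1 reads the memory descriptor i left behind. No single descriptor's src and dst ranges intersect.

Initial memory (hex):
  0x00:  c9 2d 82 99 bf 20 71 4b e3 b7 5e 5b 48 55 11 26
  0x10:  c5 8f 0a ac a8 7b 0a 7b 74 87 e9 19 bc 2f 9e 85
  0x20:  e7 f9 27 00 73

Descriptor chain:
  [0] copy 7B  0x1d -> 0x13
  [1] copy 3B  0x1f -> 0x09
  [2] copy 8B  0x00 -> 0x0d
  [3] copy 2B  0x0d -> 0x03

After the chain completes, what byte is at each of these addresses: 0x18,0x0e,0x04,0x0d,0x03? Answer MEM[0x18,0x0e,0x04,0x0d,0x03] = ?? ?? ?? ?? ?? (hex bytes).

MEM[0x18,0x0e,0x04,0x0d,0x03] = 27 2d 2d c9 c9

[0] 0x1d->0x13 len=7 : 2f 9e 85 e7 f9 27 00
[1] 0x1f->0x09 len=3 : 85 e7 f9
[2] 0x00->0x0d len=8 : c9 2d 82 99 bf 20 71 4b
[3] 0x0d->0x03 len=2 : c9 2d
query mem[0x18]=0x27, mem[0x0e]=0x2d, mem[0x04]=0x2d, mem[0x0d]=0xc9, mem[0x03]=0xc9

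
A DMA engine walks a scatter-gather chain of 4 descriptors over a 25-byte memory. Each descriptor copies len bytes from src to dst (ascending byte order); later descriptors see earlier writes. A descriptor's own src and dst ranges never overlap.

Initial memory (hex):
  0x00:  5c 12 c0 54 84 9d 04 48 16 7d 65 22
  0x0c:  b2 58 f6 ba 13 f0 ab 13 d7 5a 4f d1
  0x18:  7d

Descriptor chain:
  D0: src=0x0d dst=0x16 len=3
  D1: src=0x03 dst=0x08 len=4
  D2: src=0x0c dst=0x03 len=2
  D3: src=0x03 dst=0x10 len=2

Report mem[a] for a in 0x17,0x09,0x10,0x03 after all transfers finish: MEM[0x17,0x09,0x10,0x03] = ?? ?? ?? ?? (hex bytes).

D0: mem[0x16..0x18] <- [58 f6 ba]
D1: mem[0x08..0x0b] <- [54 84 9d 04]
D2: mem[0x03..0x04] <- [b2 58]
D3: mem[0x10..0x11] <- [b2 58]
query mem[0x17]=0xf6, mem[0x09]=0x84, mem[0x10]=0xb2, mem[0x03]=0xb2

MEM[0x17,0x09,0x10,0x03] = f6 84 b2 b2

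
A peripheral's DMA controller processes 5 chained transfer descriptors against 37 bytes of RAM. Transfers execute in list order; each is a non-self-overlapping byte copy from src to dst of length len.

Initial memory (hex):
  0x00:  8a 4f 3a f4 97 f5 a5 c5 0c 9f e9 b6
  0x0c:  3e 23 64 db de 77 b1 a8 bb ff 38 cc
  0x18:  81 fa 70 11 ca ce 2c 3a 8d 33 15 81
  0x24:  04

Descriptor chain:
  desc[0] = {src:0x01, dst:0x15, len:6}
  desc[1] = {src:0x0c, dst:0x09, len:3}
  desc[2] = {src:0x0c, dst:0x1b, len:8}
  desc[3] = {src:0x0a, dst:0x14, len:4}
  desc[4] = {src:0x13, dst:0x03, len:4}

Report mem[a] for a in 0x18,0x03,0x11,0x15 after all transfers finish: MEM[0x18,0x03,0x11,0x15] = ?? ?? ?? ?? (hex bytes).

MEM[0x18,0x03,0x11,0x15] = 97 a8 77 64

[0] 0x01->0x15 len=6 : 4f 3a f4 97 f5 a5
[1] 0x0c->0x09 len=3 : 3e 23 64
[2] 0x0c->0x1b len=8 : 3e 23 64 db de 77 b1 a8
[3] 0x0a->0x14 len=4 : 23 64 3e 23
[4] 0x13->0x03 len=4 : a8 23 64 3e
query mem[0x18]=0x97, mem[0x03]=0xa8, mem[0x11]=0x77, mem[0x15]=0x64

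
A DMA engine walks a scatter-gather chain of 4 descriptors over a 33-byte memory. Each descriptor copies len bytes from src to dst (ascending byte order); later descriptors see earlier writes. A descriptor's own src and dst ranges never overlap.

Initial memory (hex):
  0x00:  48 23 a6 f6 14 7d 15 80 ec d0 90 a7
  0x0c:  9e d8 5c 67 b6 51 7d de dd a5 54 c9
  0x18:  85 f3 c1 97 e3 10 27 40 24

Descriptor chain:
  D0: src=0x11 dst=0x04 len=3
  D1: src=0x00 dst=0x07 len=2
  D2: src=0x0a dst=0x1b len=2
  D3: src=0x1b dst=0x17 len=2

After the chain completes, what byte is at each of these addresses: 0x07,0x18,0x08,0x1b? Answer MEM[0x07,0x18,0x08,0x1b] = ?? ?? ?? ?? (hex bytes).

  after D0: wrote 3B at 0x04 = 517dde
  after D1: wrote 2B at 0x07 = 4823
  after D2: wrote 2B at 0x1b = 90a7
  after D3: wrote 2B at 0x17 = 90a7
query mem[0x07]=0x48, mem[0x18]=0xa7, mem[0x08]=0x23, mem[0x1b]=0x90

MEM[0x07,0x18,0x08,0x1b] = 48 a7 23 90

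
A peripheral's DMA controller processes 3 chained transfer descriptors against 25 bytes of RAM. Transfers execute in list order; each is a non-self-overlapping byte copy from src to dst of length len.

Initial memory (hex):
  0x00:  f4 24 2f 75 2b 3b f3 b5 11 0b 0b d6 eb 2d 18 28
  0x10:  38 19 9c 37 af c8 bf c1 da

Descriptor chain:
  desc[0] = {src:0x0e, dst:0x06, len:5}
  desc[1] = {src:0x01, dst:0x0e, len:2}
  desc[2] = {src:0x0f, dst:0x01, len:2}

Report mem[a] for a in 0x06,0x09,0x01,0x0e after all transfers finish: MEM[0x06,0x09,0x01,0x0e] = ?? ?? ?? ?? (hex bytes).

MEM[0x06,0x09,0x01,0x0e] = 18 19 2f 24

#0 dst[0x06+5] := {0x18,0x28,0x38,0x19,0x9c}
#1 dst[0x0e+2] := {0x24,0x2f}
#2 dst[0x01+2] := {0x2f,0x38}
query mem[0x06]=0x18, mem[0x09]=0x19, mem[0x01]=0x2f, mem[0x0e]=0x24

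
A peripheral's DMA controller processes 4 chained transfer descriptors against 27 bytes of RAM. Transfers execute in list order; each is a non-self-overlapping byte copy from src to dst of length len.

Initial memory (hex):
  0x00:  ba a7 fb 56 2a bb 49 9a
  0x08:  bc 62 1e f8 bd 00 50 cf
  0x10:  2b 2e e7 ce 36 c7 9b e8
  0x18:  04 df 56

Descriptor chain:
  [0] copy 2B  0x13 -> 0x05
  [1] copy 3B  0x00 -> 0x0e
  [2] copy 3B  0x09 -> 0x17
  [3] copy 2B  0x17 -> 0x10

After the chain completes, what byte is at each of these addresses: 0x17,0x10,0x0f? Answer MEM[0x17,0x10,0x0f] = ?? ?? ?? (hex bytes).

[0] 0x13->0x05 len=2 : ce 36
[1] 0x00->0x0e len=3 : ba a7 fb
[2] 0x09->0x17 len=3 : 62 1e f8
[3] 0x17->0x10 len=2 : 62 1e
query mem[0x17]=0x62, mem[0x10]=0x62, mem[0x0f]=0xa7

MEM[0x17,0x10,0x0f] = 62 62 a7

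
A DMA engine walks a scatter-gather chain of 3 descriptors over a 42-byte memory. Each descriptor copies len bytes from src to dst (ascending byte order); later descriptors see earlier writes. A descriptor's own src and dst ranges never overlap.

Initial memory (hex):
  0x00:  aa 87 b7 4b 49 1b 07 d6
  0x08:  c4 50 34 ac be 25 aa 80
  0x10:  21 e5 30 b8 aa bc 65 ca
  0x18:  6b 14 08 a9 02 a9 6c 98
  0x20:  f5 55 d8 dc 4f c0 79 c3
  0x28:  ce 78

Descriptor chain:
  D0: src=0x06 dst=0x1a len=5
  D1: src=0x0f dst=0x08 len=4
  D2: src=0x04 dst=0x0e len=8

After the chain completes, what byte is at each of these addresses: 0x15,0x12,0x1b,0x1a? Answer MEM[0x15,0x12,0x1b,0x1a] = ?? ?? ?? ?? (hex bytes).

MEM[0x15,0x12,0x1b,0x1a] = 30 80 d6 07

[0] 0x06->0x1a len=5 : 07 d6 c4 50 34
[1] 0x0f->0x08 len=4 : 80 21 e5 30
[2] 0x04->0x0e len=8 : 49 1b 07 d6 80 21 e5 30
query mem[0x15]=0x30, mem[0x12]=0x80, mem[0x1b]=0xd6, mem[0x1a]=0x07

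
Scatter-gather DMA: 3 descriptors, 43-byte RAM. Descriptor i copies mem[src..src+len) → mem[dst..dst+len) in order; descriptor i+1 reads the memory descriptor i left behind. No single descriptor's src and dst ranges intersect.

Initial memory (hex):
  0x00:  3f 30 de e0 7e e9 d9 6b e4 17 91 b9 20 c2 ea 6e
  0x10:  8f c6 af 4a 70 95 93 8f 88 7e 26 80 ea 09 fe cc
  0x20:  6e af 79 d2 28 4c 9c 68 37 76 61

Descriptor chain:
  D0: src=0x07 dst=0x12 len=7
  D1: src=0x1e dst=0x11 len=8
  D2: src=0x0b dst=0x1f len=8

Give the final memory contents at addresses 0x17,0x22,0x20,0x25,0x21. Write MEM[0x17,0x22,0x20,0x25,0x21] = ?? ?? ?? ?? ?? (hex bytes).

MEM[0x17,0x22,0x20,0x25,0x21] = 28 ea 20 fe c2

D0: mem[0x12..0x18] <- [6b e4 17 91 b9 20 c2]
D1: mem[0x11..0x18] <- [fe cc 6e af 79 d2 28 4c]
D2: mem[0x1f..0x26] <- [b9 20 c2 ea 6e 8f fe cc]
query mem[0x17]=0x28, mem[0x22]=0xea, mem[0x20]=0x20, mem[0x25]=0xfe, mem[0x21]=0xc2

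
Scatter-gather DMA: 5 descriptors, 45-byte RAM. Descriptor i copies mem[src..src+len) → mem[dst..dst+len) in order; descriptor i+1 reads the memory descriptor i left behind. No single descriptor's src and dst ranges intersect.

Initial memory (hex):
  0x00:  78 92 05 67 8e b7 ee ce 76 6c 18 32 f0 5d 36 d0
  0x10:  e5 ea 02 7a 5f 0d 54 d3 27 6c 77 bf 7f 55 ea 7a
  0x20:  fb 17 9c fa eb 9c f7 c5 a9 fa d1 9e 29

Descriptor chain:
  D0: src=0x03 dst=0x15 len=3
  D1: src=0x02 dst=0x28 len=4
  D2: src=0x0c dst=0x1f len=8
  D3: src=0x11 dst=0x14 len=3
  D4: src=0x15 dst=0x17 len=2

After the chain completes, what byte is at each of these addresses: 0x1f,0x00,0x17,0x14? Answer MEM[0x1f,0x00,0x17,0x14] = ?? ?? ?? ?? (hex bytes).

[0] 0x03->0x15 len=3 : 67 8e b7
[1] 0x02->0x28 len=4 : 05 67 8e b7
[2] 0x0c->0x1f len=8 : f0 5d 36 d0 e5 ea 02 7a
[3] 0x11->0x14 len=3 : ea 02 7a
[4] 0x15->0x17 len=2 : 02 7a
query mem[0x1f]=0xf0, mem[0x00]=0x78, mem[0x17]=0x02, mem[0x14]=0xea

MEM[0x1f,0x00,0x17,0x14] = f0 78 02 ea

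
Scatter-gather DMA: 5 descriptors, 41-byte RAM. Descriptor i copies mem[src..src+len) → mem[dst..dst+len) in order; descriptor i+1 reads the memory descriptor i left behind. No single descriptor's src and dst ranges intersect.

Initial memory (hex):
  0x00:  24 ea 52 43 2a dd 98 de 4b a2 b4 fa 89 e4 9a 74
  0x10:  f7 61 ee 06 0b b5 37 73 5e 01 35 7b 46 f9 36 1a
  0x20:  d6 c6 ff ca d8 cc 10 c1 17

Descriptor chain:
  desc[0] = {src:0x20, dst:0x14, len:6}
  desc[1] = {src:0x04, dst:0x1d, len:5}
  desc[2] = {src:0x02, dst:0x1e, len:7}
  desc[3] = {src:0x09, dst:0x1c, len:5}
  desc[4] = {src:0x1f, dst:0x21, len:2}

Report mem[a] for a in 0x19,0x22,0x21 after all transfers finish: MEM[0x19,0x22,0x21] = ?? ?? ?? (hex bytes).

#0 dst[0x14+6] := {0xd6,0xc6,0xff,0xca,0xd8,0xcc}
#1 dst[0x1d+5] := {0x2a,0xdd,0x98,0xde,0x4b}
#2 dst[0x1e+7] := {0x52,0x43,0x2a,0xdd,0x98,0xde,0x4b}
#3 dst[0x1c+5] := {0xa2,0xb4,0xfa,0x89,0xe4}
#4 dst[0x21+2] := {0x89,0xe4}
query mem[0x19]=0xcc, mem[0x22]=0xe4, mem[0x21]=0x89

MEM[0x19,0x22,0x21] = cc e4 89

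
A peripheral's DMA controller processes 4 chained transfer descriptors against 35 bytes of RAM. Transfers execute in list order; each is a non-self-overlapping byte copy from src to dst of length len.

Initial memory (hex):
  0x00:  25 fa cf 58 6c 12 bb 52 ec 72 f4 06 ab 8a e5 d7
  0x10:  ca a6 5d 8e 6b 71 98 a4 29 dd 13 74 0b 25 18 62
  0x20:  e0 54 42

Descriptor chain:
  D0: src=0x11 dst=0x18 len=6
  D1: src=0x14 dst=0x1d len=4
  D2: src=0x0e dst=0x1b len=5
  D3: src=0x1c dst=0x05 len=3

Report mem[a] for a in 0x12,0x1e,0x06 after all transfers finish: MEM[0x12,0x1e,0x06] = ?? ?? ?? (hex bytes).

D0: mem[0x18..0x1d] <- [a6 5d 8e 6b 71 98]
D1: mem[0x1d..0x20] <- [6b 71 98 a4]
D2: mem[0x1b..0x1f] <- [e5 d7 ca a6 5d]
D3: mem[0x05..0x07] <- [d7 ca a6]
query mem[0x12]=0x5d, mem[0x1e]=0xa6, mem[0x06]=0xca

MEM[0x12,0x1e,0x06] = 5d a6 ca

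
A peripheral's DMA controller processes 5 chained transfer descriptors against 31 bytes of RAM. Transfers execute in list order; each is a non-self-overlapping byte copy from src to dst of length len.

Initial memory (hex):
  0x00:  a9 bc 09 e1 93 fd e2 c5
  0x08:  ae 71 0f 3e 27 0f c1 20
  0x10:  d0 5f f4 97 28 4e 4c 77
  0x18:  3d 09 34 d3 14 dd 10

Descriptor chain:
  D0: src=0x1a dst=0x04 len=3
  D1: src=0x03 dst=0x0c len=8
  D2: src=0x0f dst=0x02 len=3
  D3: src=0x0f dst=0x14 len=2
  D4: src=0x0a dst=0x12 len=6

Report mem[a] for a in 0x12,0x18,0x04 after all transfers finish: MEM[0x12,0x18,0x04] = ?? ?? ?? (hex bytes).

MEM[0x12,0x18,0x04] = 0f 3d ae

#0 dst[0x04+3] := {0x34,0xd3,0x14}
#1 dst[0x0c+8] := {0xe1,0x34,0xd3,0x14,0xc5,0xae,0x71,0x0f}
#2 dst[0x02+3] := {0x14,0xc5,0xae}
#3 dst[0x14+2] := {0x14,0xc5}
#4 dst[0x12+6] := {0x0f,0x3e,0xe1,0x34,0xd3,0x14}
query mem[0x12]=0x0f, mem[0x18]=0x3d, mem[0x04]=0xae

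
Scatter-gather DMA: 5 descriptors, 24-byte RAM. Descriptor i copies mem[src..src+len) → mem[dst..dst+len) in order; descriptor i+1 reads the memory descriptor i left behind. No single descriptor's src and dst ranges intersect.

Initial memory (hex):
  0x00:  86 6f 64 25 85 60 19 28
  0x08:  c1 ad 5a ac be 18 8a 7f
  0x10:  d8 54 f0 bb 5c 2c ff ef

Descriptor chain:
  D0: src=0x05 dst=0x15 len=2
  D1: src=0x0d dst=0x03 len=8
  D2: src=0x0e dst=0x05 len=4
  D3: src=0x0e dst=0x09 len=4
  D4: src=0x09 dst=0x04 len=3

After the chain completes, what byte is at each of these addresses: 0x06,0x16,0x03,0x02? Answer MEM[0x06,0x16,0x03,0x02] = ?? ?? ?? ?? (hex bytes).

  after D0: wrote 2B at 0x15 = 6019
  after D1: wrote 8B at 0x03 = 188a7fd854f0bb5c
  after D2: wrote 4B at 0x05 = 8a7fd854
  after D3: wrote 4B at 0x09 = 8a7fd854
  after D4: wrote 3B at 0x04 = 8a7fd8
query mem[0x06]=0xd8, mem[0x16]=0x19, mem[0x03]=0x18, mem[0x02]=0x64

MEM[0x06,0x16,0x03,0x02] = d8 19 18 64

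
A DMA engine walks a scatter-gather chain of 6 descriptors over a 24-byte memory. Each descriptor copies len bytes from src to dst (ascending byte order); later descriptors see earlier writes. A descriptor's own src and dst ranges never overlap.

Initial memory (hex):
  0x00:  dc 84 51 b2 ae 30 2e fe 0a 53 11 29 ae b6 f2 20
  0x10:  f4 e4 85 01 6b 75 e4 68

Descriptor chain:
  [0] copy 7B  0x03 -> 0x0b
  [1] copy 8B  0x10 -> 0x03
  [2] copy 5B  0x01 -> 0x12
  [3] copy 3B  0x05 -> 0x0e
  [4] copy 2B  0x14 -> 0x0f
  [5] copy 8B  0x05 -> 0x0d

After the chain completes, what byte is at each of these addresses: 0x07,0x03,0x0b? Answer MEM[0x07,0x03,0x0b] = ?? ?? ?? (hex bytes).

MEM[0x07,0x03,0x0b] = 6b 0a b2

D0: mem[0x0b..0x11] <- [b2 ae 30 2e fe 0a 53]
D1: mem[0x03..0x0a] <- [0a 53 85 01 6b 75 e4 68]
D2: mem[0x12..0x16] <- [84 51 0a 53 85]
D3: mem[0x0e..0x10] <- [85 01 6b]
D4: mem[0x0f..0x10] <- [0a 53]
D5: mem[0x0d..0x14] <- [85 01 6b 75 e4 68 b2 ae]
query mem[0x07]=0x6b, mem[0x03]=0x0a, mem[0x0b]=0xb2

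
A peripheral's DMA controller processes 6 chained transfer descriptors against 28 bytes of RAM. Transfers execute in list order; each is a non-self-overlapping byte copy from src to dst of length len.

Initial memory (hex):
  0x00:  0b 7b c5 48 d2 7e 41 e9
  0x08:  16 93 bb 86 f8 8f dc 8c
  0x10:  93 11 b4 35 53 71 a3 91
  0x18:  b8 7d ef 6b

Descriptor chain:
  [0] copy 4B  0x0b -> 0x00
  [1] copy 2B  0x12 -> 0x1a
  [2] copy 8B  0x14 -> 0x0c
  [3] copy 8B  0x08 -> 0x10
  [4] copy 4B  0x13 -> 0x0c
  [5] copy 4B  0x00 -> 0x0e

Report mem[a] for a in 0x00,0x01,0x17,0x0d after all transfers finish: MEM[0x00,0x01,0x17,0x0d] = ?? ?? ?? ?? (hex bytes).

MEM[0x00,0x01,0x17,0x0d] = 86 f8 91 53

[0] 0x0b->0x00 len=4 : 86 f8 8f dc
[1] 0x12->0x1a len=2 : b4 35
[2] 0x14->0x0c len=8 : 53 71 a3 91 b8 7d b4 35
[3] 0x08->0x10 len=8 : 16 93 bb 86 53 71 a3 91
[4] 0x13->0x0c len=4 : 86 53 71 a3
[5] 0x00->0x0e len=4 : 86 f8 8f dc
query mem[0x00]=0x86, mem[0x01]=0xf8, mem[0x17]=0x91, mem[0x0d]=0x53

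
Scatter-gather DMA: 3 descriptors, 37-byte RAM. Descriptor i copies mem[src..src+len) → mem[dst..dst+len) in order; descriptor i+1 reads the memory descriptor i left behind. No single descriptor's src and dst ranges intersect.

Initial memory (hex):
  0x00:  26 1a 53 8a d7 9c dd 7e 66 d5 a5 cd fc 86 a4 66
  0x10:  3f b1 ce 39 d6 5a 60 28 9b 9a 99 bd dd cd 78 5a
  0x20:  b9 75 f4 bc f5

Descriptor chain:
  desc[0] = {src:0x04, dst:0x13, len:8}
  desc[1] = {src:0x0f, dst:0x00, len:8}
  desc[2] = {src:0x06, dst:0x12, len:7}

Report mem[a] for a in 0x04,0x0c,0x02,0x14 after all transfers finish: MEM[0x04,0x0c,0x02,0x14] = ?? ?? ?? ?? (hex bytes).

[0] 0x04->0x13 len=8 : d7 9c dd 7e 66 d5 a5 cd
[1] 0x0f->0x00 len=8 : 66 3f b1 ce d7 9c dd 7e
[2] 0x06->0x12 len=7 : dd 7e 66 d5 a5 cd fc
query mem[0x04]=0xd7, mem[0x0c]=0xfc, mem[0x02]=0xb1, mem[0x14]=0x66

MEM[0x04,0x0c,0x02,0x14] = d7 fc b1 66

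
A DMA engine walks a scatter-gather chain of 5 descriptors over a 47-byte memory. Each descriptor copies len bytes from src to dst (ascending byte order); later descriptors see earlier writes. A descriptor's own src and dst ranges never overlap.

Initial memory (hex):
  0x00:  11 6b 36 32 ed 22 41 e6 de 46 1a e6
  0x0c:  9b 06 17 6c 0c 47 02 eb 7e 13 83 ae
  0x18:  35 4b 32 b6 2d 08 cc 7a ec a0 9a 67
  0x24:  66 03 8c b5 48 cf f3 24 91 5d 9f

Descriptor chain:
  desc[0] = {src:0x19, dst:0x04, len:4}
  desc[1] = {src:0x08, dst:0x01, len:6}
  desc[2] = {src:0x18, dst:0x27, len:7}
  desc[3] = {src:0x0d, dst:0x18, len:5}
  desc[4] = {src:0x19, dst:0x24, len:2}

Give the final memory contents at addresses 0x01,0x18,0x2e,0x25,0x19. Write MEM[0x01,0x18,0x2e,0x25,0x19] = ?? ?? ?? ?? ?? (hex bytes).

MEM[0x01,0x18,0x2e,0x25,0x19] = de 06 9f 6c 17

[0] 0x19->0x04 len=4 : 4b 32 b6 2d
[1] 0x08->0x01 len=6 : de 46 1a e6 9b 06
[2] 0x18->0x27 len=7 : 35 4b 32 b6 2d 08 cc
[3] 0x0d->0x18 len=5 : 06 17 6c 0c 47
[4] 0x19->0x24 len=2 : 17 6c
query mem[0x01]=0xde, mem[0x18]=0x06, mem[0x2e]=0x9f, mem[0x25]=0x6c, mem[0x19]=0x17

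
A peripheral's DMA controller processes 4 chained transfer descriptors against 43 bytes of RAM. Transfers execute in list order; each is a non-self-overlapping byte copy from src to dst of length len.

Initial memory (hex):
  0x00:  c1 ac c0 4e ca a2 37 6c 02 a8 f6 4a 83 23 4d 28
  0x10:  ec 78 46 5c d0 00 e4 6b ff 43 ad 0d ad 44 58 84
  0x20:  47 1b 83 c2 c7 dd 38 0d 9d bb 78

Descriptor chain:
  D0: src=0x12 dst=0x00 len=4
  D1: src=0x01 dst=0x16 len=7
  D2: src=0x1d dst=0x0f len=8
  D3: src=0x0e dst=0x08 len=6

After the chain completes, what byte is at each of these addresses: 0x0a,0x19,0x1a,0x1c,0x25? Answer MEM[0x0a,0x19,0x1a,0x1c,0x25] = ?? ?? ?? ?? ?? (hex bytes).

MEM[0x0a,0x19,0x1a,0x1c,0x25] = 58 ca a2 6c dd

  after D0: wrote 4B at 0x00 = 465cd000
  after D1: wrote 7B at 0x16 = 5cd000caa2376c
  after D2: wrote 8B at 0x0f = 445884471b83c2c7
  after D3: wrote 6B at 0x08 = 4d445884471b
query mem[0x0a]=0x58, mem[0x19]=0xca, mem[0x1a]=0xa2, mem[0x1c]=0x6c, mem[0x25]=0xdd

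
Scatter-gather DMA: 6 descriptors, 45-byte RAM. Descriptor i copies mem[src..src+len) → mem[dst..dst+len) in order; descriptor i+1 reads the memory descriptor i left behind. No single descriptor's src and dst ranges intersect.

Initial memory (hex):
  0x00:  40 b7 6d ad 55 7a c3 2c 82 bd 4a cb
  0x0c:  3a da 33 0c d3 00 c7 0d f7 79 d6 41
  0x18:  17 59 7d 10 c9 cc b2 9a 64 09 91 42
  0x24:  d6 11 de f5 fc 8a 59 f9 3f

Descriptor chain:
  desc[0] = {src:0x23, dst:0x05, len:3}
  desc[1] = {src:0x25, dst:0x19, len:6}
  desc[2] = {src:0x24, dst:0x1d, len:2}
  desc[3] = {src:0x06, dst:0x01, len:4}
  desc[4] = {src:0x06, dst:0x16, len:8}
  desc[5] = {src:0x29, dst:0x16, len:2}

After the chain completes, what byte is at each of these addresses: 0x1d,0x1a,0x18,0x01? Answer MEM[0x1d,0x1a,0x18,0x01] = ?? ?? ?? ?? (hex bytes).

D0: mem[0x05..0x07] <- [42 d6 11]
D1: mem[0x19..0x1e] <- [11 de f5 fc 8a 59]
D2: mem[0x1d..0x1e] <- [d6 11]
D3: mem[0x01..0x04] <- [d6 11 82 bd]
D4: mem[0x16..0x1d] <- [d6 11 82 bd 4a cb 3a da]
D5: mem[0x16..0x17] <- [8a 59]
query mem[0x1d]=0xda, mem[0x1a]=0x4a, mem[0x18]=0x82, mem[0x01]=0xd6

MEM[0x1d,0x1a,0x18,0x01] = da 4a 82 d6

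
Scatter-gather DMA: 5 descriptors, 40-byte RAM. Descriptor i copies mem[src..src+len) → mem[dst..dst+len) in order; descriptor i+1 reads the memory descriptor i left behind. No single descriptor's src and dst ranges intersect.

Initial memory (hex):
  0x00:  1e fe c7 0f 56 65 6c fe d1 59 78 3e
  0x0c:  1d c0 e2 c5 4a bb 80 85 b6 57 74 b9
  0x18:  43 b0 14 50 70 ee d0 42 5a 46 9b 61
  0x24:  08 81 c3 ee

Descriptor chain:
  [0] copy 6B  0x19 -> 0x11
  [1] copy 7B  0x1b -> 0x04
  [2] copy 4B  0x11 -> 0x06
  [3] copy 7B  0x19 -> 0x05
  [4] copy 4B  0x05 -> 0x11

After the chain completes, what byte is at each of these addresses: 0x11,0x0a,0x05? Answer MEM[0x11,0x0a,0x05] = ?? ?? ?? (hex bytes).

[0] 0x19->0x11 len=6 : b0 14 50 70 ee d0
[1] 0x1b->0x04 len=7 : 50 70 ee d0 42 5a 46
[2] 0x11->0x06 len=4 : b0 14 50 70
[3] 0x19->0x05 len=7 : b0 14 50 70 ee d0 42
[4] 0x05->0x11 len=4 : b0 14 50 70
query mem[0x11]=0xb0, mem[0x0a]=0xd0, mem[0x05]=0xb0

MEM[0x11,0x0a,0x05] = b0 d0 b0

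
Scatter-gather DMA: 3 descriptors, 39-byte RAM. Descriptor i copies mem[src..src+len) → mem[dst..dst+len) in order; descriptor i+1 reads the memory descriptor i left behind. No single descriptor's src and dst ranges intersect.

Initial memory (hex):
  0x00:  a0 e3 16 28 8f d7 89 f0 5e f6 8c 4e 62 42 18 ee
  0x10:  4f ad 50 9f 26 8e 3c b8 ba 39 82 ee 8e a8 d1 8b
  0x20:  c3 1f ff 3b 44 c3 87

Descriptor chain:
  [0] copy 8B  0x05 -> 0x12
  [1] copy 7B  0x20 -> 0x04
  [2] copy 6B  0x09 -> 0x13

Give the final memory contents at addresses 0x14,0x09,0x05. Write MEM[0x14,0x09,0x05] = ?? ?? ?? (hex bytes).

MEM[0x14,0x09,0x05] = 87 c3 1f

#0 dst[0x12+8] := {0xd7,0x89,0xf0,0x5e,0xf6,0x8c,0x4e,0x62}
#1 dst[0x04+7] := {0xc3,0x1f,0xff,0x3b,0x44,0xc3,0x87}
#2 dst[0x13+6] := {0xc3,0x87,0x4e,0x62,0x42,0x18}
query mem[0x14]=0x87, mem[0x09]=0xc3, mem[0x05]=0x1f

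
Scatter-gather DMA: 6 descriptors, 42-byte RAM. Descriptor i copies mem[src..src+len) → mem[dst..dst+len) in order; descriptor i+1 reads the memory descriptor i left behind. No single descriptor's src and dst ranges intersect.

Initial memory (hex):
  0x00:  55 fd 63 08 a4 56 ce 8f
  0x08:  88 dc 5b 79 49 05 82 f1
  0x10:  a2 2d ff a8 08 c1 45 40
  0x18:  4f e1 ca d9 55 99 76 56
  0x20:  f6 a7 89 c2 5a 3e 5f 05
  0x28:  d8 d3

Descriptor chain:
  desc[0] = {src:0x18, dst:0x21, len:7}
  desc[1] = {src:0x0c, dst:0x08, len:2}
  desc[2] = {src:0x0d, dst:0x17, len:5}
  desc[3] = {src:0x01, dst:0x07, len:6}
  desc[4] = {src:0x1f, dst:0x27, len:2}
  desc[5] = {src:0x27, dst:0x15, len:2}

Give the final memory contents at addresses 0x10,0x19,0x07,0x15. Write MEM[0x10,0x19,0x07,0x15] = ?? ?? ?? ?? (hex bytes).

MEM[0x10,0x19,0x07,0x15] = a2 f1 fd 56

[0] 0x18->0x21 len=7 : 4f e1 ca d9 55 99 76
[1] 0x0c->0x08 len=2 : 49 05
[2] 0x0d->0x17 len=5 : 05 82 f1 a2 2d
[3] 0x01->0x07 len=6 : fd 63 08 a4 56 ce
[4] 0x1f->0x27 len=2 : 56 f6
[5] 0x27->0x15 len=2 : 56 f6
query mem[0x10]=0xa2, mem[0x19]=0xf1, mem[0x07]=0xfd, mem[0x15]=0x56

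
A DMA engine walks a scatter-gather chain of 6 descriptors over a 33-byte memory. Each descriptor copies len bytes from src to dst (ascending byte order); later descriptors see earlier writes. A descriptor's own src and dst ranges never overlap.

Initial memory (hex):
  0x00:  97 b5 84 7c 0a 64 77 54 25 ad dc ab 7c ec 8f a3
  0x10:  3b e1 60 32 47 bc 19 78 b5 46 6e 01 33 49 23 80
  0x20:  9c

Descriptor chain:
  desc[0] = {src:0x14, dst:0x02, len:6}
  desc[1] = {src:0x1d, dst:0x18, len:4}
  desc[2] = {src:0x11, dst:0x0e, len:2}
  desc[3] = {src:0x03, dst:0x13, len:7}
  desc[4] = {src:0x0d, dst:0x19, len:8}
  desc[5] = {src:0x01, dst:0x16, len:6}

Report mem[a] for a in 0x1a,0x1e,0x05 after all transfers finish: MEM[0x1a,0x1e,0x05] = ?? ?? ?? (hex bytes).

MEM[0x1a,0x1e,0x05] = 78 60 78

#0 dst[0x02+6] := {0x47,0xbc,0x19,0x78,0xb5,0x46}
#1 dst[0x18+4] := {0x49,0x23,0x80,0x9c}
#2 dst[0x0e+2] := {0xe1,0x60}
#3 dst[0x13+7] := {0xbc,0x19,0x78,0xb5,0x46,0x25,0xad}
#4 dst[0x19+8] := {0xec,0xe1,0x60,0x3b,0xe1,0x60,0xbc,0x19}
#5 dst[0x16+6] := {0xb5,0x47,0xbc,0x19,0x78,0xb5}
query mem[0x1a]=0x78, mem[0x1e]=0x60, mem[0x05]=0x78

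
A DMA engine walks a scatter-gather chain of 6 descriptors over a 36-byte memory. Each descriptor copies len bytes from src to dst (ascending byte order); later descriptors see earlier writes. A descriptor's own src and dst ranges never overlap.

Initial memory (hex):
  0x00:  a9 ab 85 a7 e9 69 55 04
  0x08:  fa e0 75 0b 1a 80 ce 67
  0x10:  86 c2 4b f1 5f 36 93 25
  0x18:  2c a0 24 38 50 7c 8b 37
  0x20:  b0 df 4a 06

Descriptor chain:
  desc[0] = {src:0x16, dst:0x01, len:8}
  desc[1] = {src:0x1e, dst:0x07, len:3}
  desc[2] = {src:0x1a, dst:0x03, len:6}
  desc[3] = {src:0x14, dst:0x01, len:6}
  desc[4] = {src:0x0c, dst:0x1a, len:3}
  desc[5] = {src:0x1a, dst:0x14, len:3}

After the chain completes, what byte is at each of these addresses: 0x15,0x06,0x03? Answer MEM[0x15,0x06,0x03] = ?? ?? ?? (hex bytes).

#0 dst[0x01+8] := {0x93,0x25,0x2c,0xa0,0x24,0x38,0x50,0x7c}
#1 dst[0x07+3] := {0x8b,0x37,0xb0}
#2 dst[0x03+6] := {0x24,0x38,0x50,0x7c,0x8b,0x37}
#3 dst[0x01+6] := {0x5f,0x36,0x93,0x25,0x2c,0xa0}
#4 dst[0x1a+3] := {0x1a,0x80,0xce}
#5 dst[0x14+3] := {0x1a,0x80,0xce}
query mem[0x15]=0x80, mem[0x06]=0xa0, mem[0x03]=0x93

MEM[0x15,0x06,0x03] = 80 a0 93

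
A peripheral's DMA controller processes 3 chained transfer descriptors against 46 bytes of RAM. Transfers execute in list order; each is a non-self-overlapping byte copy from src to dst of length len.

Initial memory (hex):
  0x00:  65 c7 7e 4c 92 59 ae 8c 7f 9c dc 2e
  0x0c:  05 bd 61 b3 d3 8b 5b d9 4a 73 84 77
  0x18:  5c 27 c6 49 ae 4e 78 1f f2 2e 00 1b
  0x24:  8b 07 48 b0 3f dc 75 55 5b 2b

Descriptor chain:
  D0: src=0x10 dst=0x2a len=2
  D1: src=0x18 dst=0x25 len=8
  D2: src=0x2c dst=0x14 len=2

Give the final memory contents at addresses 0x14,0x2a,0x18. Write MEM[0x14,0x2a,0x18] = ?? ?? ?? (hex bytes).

#0 dst[0x2a+2] := {0xd3,0x8b}
#1 dst[0x25+8] := {0x5c,0x27,0xc6,0x49,0xae,0x4e,0x78,0x1f}
#2 dst[0x14+2] := {0x1f,0x2b}
query mem[0x14]=0x1f, mem[0x2a]=0x4e, mem[0x18]=0x5c

MEM[0x14,0x2a,0x18] = 1f 4e 5c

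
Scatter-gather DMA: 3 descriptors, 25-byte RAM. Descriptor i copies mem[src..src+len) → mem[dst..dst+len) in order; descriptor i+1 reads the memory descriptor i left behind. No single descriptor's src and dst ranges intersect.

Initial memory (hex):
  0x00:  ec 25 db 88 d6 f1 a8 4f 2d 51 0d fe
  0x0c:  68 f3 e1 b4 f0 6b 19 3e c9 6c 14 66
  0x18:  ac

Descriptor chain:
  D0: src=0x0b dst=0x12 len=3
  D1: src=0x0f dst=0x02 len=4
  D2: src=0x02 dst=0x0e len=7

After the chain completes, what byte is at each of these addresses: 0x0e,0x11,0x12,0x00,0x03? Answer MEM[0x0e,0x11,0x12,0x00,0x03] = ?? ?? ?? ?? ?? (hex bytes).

MEM[0x0e,0x11,0x12,0x00,0x03] = b4 fe a8 ec f0

[0] 0x0b->0x12 len=3 : fe 68 f3
[1] 0x0f->0x02 len=4 : b4 f0 6b fe
[2] 0x02->0x0e len=7 : b4 f0 6b fe a8 4f 2d
query mem[0x0e]=0xb4, mem[0x11]=0xfe, mem[0x12]=0xa8, mem[0x00]=0xec, mem[0x03]=0xf0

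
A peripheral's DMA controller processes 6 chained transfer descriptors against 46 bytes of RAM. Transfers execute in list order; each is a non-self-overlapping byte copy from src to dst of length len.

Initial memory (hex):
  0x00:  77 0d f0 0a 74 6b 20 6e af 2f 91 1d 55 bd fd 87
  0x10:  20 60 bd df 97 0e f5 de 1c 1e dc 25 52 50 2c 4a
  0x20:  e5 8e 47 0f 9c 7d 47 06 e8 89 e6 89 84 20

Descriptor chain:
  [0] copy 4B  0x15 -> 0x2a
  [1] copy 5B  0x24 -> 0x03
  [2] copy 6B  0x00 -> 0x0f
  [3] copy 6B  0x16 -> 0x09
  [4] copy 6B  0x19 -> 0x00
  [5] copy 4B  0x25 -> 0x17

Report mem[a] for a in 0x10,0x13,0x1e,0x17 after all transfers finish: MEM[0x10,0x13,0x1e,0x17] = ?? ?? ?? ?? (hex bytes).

  after D0: wrote 4B at 0x2a = 0ef5de1c
  after D1: wrote 5B at 0x03 = 9c7d4706e8
  after D2: wrote 6B at 0x0f = 770df09c7d47
  after D3: wrote 6B at 0x09 = f5de1c1edc25
  after D4: wrote 6B at 0x00 = 1edc2552502c
  after D5: wrote 4B at 0x17 = 7d4706e8
query mem[0x10]=0x0d, mem[0x13]=0x7d, mem[0x1e]=0x2c, mem[0x17]=0x7d

MEM[0x10,0x13,0x1e,0x17] = 0d 7d 2c 7d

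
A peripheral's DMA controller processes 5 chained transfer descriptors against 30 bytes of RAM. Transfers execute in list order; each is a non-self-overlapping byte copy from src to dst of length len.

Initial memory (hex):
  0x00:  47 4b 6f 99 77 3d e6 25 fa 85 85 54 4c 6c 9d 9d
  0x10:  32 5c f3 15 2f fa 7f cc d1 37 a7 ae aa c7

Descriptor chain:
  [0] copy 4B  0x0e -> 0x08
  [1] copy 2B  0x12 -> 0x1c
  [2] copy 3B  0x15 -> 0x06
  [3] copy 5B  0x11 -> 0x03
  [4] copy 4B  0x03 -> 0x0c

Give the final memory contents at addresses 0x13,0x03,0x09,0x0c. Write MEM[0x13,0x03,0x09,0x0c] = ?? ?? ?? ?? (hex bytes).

D0: mem[0x08..0x0b] <- [9d 9d 32 5c]
D1: mem[0x1c..0x1d] <- [f3 15]
D2: mem[0x06..0x08] <- [fa 7f cc]
D3: mem[0x03..0x07] <- [5c f3 15 2f fa]
D4: mem[0x0c..0x0f] <- [5c f3 15 2f]
query mem[0x13]=0x15, mem[0x03]=0x5c, mem[0x09]=0x9d, mem[0x0c]=0x5c

MEM[0x13,0x03,0x09,0x0c] = 15 5c 9d 5c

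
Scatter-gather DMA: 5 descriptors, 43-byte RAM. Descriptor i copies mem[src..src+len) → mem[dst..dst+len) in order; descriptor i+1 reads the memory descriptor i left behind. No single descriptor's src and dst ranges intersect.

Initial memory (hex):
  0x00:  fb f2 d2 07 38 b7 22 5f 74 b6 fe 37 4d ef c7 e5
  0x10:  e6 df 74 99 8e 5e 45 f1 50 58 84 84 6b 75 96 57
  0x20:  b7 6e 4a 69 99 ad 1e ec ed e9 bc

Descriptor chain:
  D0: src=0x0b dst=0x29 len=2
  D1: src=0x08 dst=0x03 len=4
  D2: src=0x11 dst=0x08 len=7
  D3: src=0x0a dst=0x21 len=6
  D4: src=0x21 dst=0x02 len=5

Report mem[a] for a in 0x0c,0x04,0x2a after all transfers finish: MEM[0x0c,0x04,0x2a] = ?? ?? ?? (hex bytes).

MEM[0x0c,0x04,0x2a] = 5e 5e 4d

#0 dst[0x29+2] := {0x37,0x4d}
#1 dst[0x03+4] := {0x74,0xb6,0xfe,0x37}
#2 dst[0x08+7] := {0xdf,0x74,0x99,0x8e,0x5e,0x45,0xf1}
#3 dst[0x21+6] := {0x99,0x8e,0x5e,0x45,0xf1,0xe5}
#4 dst[0x02+5] := {0x99,0x8e,0x5e,0x45,0xf1}
query mem[0x0c]=0x5e, mem[0x04]=0x5e, mem[0x2a]=0x4d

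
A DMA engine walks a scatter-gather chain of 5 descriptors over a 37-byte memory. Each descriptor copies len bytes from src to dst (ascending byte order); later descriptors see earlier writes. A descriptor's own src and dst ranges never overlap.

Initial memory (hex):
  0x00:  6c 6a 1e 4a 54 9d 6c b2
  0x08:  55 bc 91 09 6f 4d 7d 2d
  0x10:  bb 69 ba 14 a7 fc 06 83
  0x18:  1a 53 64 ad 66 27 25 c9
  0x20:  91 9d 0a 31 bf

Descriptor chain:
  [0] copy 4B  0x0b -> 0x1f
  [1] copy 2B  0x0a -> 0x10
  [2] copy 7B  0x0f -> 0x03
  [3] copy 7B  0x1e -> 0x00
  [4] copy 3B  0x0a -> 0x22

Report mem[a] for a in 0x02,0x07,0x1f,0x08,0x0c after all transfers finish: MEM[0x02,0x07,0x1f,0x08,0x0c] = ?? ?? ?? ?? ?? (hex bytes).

  after D0: wrote 4B at 0x1f = 096f4d7d
  after D1: wrote 2B at 0x10 = 9109
  after D2: wrote 7B at 0x03 = 2d9109ba14a7fc
  after D3: wrote 7B at 0x00 = 25096f4d7d31bf
  after D4: wrote 3B at 0x22 = 91096f
query mem[0x02]=0x6f, mem[0x07]=0x14, mem[0x1f]=0x09, mem[0x08]=0xa7, mem[0x0c]=0x6f

MEM[0x02,0x07,0x1f,0x08,0x0c] = 6f 14 09 a7 6f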